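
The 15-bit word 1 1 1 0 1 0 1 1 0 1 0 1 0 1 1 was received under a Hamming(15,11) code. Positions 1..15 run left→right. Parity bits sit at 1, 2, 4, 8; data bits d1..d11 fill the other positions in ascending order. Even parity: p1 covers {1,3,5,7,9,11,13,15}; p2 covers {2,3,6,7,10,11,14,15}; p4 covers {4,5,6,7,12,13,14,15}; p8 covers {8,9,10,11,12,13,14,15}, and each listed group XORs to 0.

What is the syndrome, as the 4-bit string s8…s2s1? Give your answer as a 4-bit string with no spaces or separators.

s1 (pos 1,3,5,7,9,11,13,15): 1⊕1⊕1⊕1⊕0⊕0⊕0⊕1 = 1
s2 (pos 2,3,6,7,10,11,14,15): 1⊕1⊕0⊕1⊕1⊕0⊕1⊕1 = 0
s4 (pos 4,5,6,7,12,13,14,15): 0⊕1⊕0⊕1⊕1⊕0⊕1⊕1 = 1
s8 (pos 8,9,10,11,12,13,14,15): 1⊕0⊕1⊕0⊕1⊕0⊕1⊕1 = 1
Syndrome s8…s1 = 1101 → error at position 13.

1101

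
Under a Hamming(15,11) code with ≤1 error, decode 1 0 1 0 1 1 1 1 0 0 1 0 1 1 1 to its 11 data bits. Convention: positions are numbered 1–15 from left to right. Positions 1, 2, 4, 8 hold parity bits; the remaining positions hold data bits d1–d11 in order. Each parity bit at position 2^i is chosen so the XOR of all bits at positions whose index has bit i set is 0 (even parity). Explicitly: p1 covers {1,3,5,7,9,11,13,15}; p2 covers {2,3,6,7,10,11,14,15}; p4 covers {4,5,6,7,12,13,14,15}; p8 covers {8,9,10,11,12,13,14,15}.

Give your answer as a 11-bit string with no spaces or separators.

s1 (pos 1,3,5,7,9,11,13,15): 1⊕1⊕1⊕1⊕0⊕1⊕1⊕1 = 1
s2 (pos 2,3,6,7,10,11,14,15): 0⊕1⊕1⊕1⊕0⊕1⊕1⊕1 = 0
s4 (pos 4,5,6,7,12,13,14,15): 0⊕1⊕1⊕1⊕0⊕1⊕1⊕1 = 0
s8 (pos 8,9,10,11,12,13,14,15): 1⊕0⊕0⊕1⊕0⊕1⊕1⊕1 = 1
Syndrome s8…s1 = 1001 → error at position 9.
Flip position 9: 101011110010111 → 101011111010111
Read data bits from positions 3,5,6,7,9,10,11,12,13,14,15: 11111010111

11111010111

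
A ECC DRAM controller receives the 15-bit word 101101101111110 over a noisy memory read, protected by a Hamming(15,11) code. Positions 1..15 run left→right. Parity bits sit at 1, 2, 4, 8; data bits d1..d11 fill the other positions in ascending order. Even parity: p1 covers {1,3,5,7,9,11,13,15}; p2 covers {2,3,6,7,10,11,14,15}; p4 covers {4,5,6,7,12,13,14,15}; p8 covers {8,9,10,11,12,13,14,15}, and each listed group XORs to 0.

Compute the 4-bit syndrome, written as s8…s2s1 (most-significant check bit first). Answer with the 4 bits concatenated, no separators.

s1 (pos 1,3,5,7,9,11,13,15): 1⊕1⊕0⊕1⊕1⊕1⊕1⊕0 = 0
s2 (pos 2,3,6,7,10,11,14,15): 0⊕1⊕1⊕1⊕1⊕1⊕1⊕0 = 0
s4 (pos 4,5,6,7,12,13,14,15): 1⊕0⊕1⊕1⊕1⊕1⊕1⊕0 = 0
s8 (pos 8,9,10,11,12,13,14,15): 0⊕1⊕1⊕1⊕1⊕1⊕1⊕0 = 0
Syndrome s8…s1 = 0000 → no error.

0000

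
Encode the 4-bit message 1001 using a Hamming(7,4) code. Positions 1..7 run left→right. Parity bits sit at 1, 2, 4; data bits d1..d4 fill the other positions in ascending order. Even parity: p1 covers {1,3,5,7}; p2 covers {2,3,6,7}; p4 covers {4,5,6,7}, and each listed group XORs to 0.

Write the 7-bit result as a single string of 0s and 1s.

0011001

Place data at non-parity positions: p1 p2 1 p4 0 0 1
p1 (pos 1,3,5,7): XOR of data positions = 1⊕0⊕1 = 0
p2 (pos 2,3,6,7): XOR of data positions = 1⊕0⊕1 = 0
p4 (pos 4,5,6,7): XOR of data positions = 0⊕0⊕1 = 1
Codeword: 0011001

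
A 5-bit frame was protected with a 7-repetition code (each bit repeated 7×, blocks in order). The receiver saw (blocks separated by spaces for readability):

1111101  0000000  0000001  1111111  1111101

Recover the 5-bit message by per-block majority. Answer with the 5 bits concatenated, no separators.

10011

Block 1 (1111101): 6 ones → 1
Block 2 (0000000): 0 ones → 0
Block 3 (0000001): 1 one → 0
Block 4 (1111111): 7 ones → 1
Block 5 (1111101): 6 ones → 1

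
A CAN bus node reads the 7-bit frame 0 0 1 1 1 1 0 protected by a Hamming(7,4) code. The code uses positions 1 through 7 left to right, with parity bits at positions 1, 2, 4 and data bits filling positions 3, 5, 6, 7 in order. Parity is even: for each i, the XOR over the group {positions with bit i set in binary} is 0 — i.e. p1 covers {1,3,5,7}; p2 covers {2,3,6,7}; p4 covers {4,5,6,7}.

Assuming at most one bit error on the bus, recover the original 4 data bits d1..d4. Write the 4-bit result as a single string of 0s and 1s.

1110

s1 (pos 1,3,5,7): 0⊕1⊕1⊕0 = 0
s2 (pos 2,3,6,7): 0⊕1⊕1⊕0 = 0
s4 (pos 4,5,6,7): 1⊕1⊕1⊕0 = 1
Syndrome s4…s1 = 100 → error at position 4.
Flip position 4: 0011110 → 0010110
Read data bits from positions 3,5,6,7: 1110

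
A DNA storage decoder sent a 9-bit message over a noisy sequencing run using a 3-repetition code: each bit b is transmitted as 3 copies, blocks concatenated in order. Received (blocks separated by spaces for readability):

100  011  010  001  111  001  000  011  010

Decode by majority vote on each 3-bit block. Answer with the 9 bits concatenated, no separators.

010010010

Block 1 (100): 1 one → 0
Block 2 (011): 2 ones → 1
Block 3 (010): 1 one → 0
Block 4 (001): 1 one → 0
Block 5 (111): 3 ones → 1
Block 6 (001): 1 one → 0
Block 7 (000): 0 ones → 0
Block 8 (011): 2 ones → 1
Block 9 (010): 1 one → 0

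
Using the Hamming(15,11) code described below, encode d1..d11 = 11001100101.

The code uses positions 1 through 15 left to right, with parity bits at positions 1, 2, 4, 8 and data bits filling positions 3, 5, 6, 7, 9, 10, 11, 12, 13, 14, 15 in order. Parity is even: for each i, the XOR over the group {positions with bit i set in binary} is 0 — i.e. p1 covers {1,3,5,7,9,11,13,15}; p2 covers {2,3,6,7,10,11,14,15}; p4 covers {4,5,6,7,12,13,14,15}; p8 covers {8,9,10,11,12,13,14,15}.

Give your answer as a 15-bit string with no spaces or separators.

111110001100101

Place data at non-parity positions: p1 p2 1 p4 1 0 0 p8 1 1 0 0 1 0 1
p1 (pos 1,3,5,7,9,11,13,15): XOR of data positions = 1⊕1⊕0⊕1⊕0⊕1⊕1 = 1
p2 (pos 2,3,6,7,10,11,14,15): XOR of data positions = 1⊕0⊕0⊕1⊕0⊕0⊕1 = 1
p4 (pos 4,5,6,7,12,13,14,15): XOR of data positions = 1⊕0⊕0⊕0⊕1⊕0⊕1 = 1
p8 (pos 8,9,10,11,12,13,14,15): XOR of data positions = 1⊕1⊕0⊕0⊕1⊕0⊕1 = 0
Codeword: 111110001100101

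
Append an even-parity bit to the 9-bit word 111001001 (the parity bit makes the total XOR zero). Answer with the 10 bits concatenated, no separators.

1110010011

XOR of the 9 data bits: 1⊕1⊕1⊕0⊕0⊕1⊕0⊕0⊕1 = 1
Parity bit = 1 (so all 10 bits XOR to 0).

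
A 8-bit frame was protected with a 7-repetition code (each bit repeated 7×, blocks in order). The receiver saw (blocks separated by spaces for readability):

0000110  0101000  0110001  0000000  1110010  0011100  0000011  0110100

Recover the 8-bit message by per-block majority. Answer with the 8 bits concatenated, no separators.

Block 1 (0000110): 2 ones → 0
Block 2 (0101000): 2 ones → 0
Block 3 (0110001): 3 ones → 0
Block 4 (0000000): 0 ones → 0
Block 5 (1110010): 4 ones → 1
Block 6 (0011100): 3 ones → 0
Block 7 (0000011): 2 ones → 0
Block 8 (0110100): 3 ones → 0

00001000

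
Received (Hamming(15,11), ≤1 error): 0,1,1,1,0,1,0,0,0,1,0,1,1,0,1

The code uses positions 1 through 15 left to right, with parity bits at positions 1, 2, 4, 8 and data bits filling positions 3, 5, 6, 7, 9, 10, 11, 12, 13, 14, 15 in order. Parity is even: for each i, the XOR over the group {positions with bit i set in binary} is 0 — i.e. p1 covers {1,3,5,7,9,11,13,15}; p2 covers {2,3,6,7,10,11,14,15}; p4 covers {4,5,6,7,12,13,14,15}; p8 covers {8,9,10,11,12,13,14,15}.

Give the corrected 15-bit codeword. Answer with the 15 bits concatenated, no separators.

011101100101101

s1 (pos 1,3,5,7,9,11,13,15): 0⊕1⊕0⊕0⊕0⊕0⊕1⊕1 = 1
s2 (pos 2,3,6,7,10,11,14,15): 1⊕1⊕1⊕0⊕1⊕0⊕0⊕1 = 1
s4 (pos 4,5,6,7,12,13,14,15): 1⊕0⊕1⊕0⊕1⊕1⊕0⊕1 = 1
s8 (pos 8,9,10,11,12,13,14,15): 0⊕0⊕1⊕0⊕1⊕1⊕0⊕1 = 0
Syndrome s8…s1 = 0111 → error at position 7.
Flip position 7: 011101000101101 → 011101100101101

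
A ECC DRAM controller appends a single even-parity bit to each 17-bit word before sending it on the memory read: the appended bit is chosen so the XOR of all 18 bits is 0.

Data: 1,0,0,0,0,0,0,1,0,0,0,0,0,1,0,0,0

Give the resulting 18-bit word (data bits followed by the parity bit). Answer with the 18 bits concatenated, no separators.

XOR of the 17 data bits: 1⊕0⊕0⊕0⊕0⊕0⊕0⊕1⊕0⊕0⊕0⊕0⊕0⊕1⊕0⊕0⊕0 = 1
Parity bit = 1 (so all 18 bits XOR to 0).

100000010000010001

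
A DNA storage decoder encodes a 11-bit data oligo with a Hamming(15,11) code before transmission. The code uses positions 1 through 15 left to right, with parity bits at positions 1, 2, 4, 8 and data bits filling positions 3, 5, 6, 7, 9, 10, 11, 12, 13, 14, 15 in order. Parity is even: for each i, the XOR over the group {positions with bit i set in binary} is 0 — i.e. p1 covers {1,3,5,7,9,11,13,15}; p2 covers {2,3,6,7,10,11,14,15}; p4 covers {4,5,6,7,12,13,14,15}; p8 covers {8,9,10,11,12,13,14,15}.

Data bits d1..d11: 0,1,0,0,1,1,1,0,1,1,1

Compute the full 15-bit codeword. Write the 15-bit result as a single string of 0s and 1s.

100010001110111

Place data at non-parity positions: p1 p2 0 p4 1 0 0 p8 1 1 1 0 1 1 1
p1 (pos 1,3,5,7,9,11,13,15): XOR of data positions = 0⊕1⊕0⊕1⊕1⊕1⊕1 = 1
p2 (pos 2,3,6,7,10,11,14,15): XOR of data positions = 0⊕0⊕0⊕1⊕1⊕1⊕1 = 0
p4 (pos 4,5,6,7,12,13,14,15): XOR of data positions = 1⊕0⊕0⊕0⊕1⊕1⊕1 = 0
p8 (pos 8,9,10,11,12,13,14,15): XOR of data positions = 1⊕1⊕1⊕0⊕1⊕1⊕1 = 0
Codeword: 100010001110111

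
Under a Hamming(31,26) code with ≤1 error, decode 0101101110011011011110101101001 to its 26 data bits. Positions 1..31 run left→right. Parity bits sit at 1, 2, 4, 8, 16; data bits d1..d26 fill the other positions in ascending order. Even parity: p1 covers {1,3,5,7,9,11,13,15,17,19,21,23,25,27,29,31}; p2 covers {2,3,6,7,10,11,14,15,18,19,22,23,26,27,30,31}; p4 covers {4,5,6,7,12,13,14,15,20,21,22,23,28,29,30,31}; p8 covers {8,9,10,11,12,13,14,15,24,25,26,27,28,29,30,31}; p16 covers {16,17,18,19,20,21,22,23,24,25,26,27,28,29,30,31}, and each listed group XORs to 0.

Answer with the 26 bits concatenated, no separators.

01011000101011110101101001

s1 (pos 1,3,5,7,9,11,13,15,17,19,21,23,25,27,29,31): 0⊕0⊕1⊕1⊕1⊕0⊕1⊕1⊕0⊕1⊕1⊕1⊕1⊕0⊕0⊕1 = 0
s2 (pos 2,3,6,7,10,11,14,15,18,19,22,23,26,27,30,31): 1⊕0⊕0⊕1⊕0⊕0⊕0⊕1⊕1⊕1⊕0⊕1⊕1⊕0⊕0⊕1 = 0
s4 (pos 4,5,6,7,12,13,14,15,20,21,22,23,28,29,30,31): 1⊕1⊕0⊕1⊕1⊕1⊕0⊕1⊕1⊕1⊕0⊕1⊕1⊕0⊕0⊕1 = 1
s8 (pos 8,9,10,11,12,13,14,15,24,25,26,27,28,29,30,31): 1⊕1⊕0⊕0⊕1⊕1⊕0⊕1⊕0⊕1⊕1⊕0⊕1⊕0⊕0⊕1 = 1
s16 (pos 16,17,18,19,20,21,22,23,24,25,26,27,28,29,30,31): 1⊕0⊕1⊕1⊕1⊕1⊕0⊕1⊕0⊕1⊕1⊕0⊕1⊕0⊕0⊕1 = 0
Syndrome s16…s1 = 01100 → error at position 12.
Flip position 12: 0101101110011011011110101101001 → 0101101110001011011110101101001
Read data bits from positions 3,5,6,7,9,10,11,12,13,14,15,17,18,19,20,21,22,23,24,25,26,27,28,29,30,31: 01011000101011110101101001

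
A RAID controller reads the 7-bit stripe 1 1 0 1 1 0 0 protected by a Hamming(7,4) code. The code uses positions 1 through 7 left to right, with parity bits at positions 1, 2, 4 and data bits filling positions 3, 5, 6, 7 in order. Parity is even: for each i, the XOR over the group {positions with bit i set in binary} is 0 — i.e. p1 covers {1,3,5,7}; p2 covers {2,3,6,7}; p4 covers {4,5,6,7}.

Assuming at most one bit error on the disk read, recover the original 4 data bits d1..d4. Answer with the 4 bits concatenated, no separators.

s1 (pos 1,3,5,7): 1⊕0⊕1⊕0 = 0
s2 (pos 2,3,6,7): 1⊕0⊕0⊕0 = 1
s4 (pos 4,5,6,7): 1⊕1⊕0⊕0 = 0
Syndrome s4…s1 = 010 → error at position 2.
Flip position 2: 1101100 → 1001100
Read data bits from positions 3,5,6,7: 0100

0100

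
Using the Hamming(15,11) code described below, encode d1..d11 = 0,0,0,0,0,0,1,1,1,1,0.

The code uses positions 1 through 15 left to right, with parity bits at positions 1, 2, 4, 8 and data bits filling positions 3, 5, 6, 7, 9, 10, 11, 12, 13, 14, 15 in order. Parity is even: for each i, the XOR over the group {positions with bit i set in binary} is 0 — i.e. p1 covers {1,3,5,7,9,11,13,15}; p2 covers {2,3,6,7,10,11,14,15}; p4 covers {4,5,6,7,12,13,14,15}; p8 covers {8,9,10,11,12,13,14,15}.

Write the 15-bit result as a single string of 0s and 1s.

000100000011110

Place data at non-parity positions: p1 p2 0 p4 0 0 0 p8 0 0 1 1 1 1 0
p1 (pos 1,3,5,7,9,11,13,15): XOR of data positions = 0⊕0⊕0⊕0⊕1⊕1⊕0 = 0
p2 (pos 2,3,6,7,10,11,14,15): XOR of data positions = 0⊕0⊕0⊕0⊕1⊕1⊕0 = 0
p4 (pos 4,5,6,7,12,13,14,15): XOR of data positions = 0⊕0⊕0⊕1⊕1⊕1⊕0 = 1
p8 (pos 8,9,10,11,12,13,14,15): XOR of data positions = 0⊕0⊕1⊕1⊕1⊕1⊕0 = 0
Codeword: 000100000011110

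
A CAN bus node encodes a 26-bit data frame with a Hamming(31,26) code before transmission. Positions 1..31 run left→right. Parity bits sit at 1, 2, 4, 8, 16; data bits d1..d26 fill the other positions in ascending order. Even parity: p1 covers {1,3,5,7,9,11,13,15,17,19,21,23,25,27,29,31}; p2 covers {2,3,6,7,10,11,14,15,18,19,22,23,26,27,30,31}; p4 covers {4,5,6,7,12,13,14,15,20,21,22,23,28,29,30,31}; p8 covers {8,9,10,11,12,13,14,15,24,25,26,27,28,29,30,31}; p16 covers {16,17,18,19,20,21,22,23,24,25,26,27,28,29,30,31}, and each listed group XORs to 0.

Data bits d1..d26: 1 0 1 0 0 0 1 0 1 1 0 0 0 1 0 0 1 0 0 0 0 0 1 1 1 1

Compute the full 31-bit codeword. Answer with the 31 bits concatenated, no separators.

0010010100101100001001000001111

Place data at non-parity positions: p1 p2 1 p4 0 1 0 p8 0 0 1 0 1 1 0 p16 0 0 1 0 0 1 0 0 0 0 0 1 1 1 1
p1 (pos 1,3,5,7,9,11,13,15,17,19,21,23,25,27,29,31): XOR of data positions = 1⊕0⊕0⊕0⊕1⊕1⊕0⊕0⊕1⊕0⊕0⊕0⊕0⊕1⊕1 = 0
p2 (pos 2,3,6,7,10,11,14,15,18,19,22,23,26,27,30,31): XOR of data positions = 1⊕1⊕0⊕0⊕1⊕1⊕0⊕0⊕1⊕1⊕0⊕0⊕0⊕1⊕1 = 0
p4 (pos 4,5,6,7,12,13,14,15,20,21,22,23,28,29,30,31): XOR of data positions = 0⊕1⊕0⊕0⊕1⊕1⊕0⊕0⊕0⊕1⊕0⊕1⊕1⊕1⊕1 = 0
p8 (pos 8,9,10,11,12,13,14,15,24,25,26,27,28,29,30,31): XOR of data positions = 0⊕0⊕1⊕0⊕1⊕1⊕0⊕0⊕0⊕0⊕0⊕1⊕1⊕1⊕1 = 1
p16 (pos 16,17,18,19,20,21,22,23,24,25,26,27,28,29,30,31): XOR of data positions = 0⊕0⊕1⊕0⊕0⊕1⊕0⊕0⊕0⊕0⊕0⊕1⊕1⊕1⊕1 = 0
Codeword: 0010010100101100001001000001111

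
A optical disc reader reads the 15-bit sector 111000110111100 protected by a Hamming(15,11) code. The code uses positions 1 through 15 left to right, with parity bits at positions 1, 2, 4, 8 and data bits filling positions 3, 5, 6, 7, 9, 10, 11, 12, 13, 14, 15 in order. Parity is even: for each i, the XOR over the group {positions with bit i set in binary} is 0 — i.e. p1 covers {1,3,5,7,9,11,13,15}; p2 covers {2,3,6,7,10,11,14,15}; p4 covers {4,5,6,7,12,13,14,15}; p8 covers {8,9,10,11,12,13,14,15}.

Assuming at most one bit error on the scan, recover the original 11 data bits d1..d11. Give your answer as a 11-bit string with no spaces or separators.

10010111101

s1 (pos 1,3,5,7,9,11,13,15): 1⊕1⊕0⊕1⊕0⊕1⊕1⊕0 = 1
s2 (pos 2,3,6,7,10,11,14,15): 1⊕1⊕0⊕1⊕1⊕1⊕0⊕0 = 1
s4 (pos 4,5,6,7,12,13,14,15): 0⊕0⊕0⊕1⊕1⊕1⊕0⊕0 = 1
s8 (pos 8,9,10,11,12,13,14,15): 1⊕0⊕1⊕1⊕1⊕1⊕0⊕0 = 1
Syndrome s8…s1 = 1111 → error at position 15.
Flip position 15: 111000110111100 → 111000110111101
Read data bits from positions 3,5,6,7,9,10,11,12,13,14,15: 10010111101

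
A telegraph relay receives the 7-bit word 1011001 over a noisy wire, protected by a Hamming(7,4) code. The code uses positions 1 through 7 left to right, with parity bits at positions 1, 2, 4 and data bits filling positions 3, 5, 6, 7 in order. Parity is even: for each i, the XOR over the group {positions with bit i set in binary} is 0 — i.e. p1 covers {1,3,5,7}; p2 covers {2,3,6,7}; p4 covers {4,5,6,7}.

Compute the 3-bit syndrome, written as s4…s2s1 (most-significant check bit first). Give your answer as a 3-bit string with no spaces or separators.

001

s1 (pos 1,3,5,7): 1⊕1⊕0⊕1 = 1
s2 (pos 2,3,6,7): 0⊕1⊕0⊕1 = 0
s4 (pos 4,5,6,7): 1⊕0⊕0⊕1 = 0
Syndrome s4…s1 = 001 → error at position 1.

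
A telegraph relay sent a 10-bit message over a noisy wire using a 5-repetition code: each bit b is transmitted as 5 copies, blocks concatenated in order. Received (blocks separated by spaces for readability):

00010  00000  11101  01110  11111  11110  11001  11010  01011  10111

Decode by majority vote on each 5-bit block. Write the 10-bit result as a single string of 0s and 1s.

Block 1 (00010): 1 one → 0
Block 2 (00000): 0 ones → 0
Block 3 (11101): 4 ones → 1
Block 4 (01110): 3 ones → 1
Block 5 (11111): 5 ones → 1
Block 6 (11110): 4 ones → 1
Block 7 (11001): 3 ones → 1
Block 8 (11010): 3 ones → 1
Block 9 (01011): 3 ones → 1
Block 10 (10111): 4 ones → 1

0011111111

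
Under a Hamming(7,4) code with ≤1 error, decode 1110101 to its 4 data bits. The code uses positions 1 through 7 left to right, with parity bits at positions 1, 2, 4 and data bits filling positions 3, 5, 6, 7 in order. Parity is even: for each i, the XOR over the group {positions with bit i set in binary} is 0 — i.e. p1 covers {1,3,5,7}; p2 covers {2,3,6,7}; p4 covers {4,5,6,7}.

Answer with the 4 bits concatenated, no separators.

1101

s1 (pos 1,3,5,7): 1⊕1⊕1⊕1 = 0
s2 (pos 2,3,6,7): 1⊕1⊕0⊕1 = 1
s4 (pos 4,5,6,7): 0⊕1⊕0⊕1 = 0
Syndrome s4…s1 = 010 → error at position 2.
Flip position 2: 1110101 → 1010101
Read data bits from positions 3,5,6,7: 1101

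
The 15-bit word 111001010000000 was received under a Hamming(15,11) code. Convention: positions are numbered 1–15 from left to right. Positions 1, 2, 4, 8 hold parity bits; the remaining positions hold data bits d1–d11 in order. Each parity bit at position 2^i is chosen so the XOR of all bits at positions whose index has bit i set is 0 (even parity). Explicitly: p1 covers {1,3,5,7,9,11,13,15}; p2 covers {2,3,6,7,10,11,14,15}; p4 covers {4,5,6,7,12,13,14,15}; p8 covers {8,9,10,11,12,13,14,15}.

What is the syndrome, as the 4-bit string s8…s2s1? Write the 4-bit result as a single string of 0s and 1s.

1110

s1 (pos 1,3,5,7,9,11,13,15): 1⊕1⊕0⊕0⊕0⊕0⊕0⊕0 = 0
s2 (pos 2,3,6,7,10,11,14,15): 1⊕1⊕1⊕0⊕0⊕0⊕0⊕0 = 1
s4 (pos 4,5,6,7,12,13,14,15): 0⊕0⊕1⊕0⊕0⊕0⊕0⊕0 = 1
s8 (pos 8,9,10,11,12,13,14,15): 1⊕0⊕0⊕0⊕0⊕0⊕0⊕0 = 1
Syndrome s8…s1 = 1110 → error at position 14.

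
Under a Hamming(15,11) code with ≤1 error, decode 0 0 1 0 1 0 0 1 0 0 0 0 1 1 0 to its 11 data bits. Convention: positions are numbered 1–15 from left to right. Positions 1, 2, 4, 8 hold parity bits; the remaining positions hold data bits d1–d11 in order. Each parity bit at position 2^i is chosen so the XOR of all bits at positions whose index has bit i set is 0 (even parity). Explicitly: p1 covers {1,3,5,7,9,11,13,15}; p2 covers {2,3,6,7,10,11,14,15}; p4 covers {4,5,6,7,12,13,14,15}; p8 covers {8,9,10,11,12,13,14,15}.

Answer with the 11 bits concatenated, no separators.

11000000010

s1 (pos 1,3,5,7,9,11,13,15): 0⊕1⊕1⊕0⊕0⊕0⊕1⊕0 = 1
s2 (pos 2,3,6,7,10,11,14,15): 0⊕1⊕0⊕0⊕0⊕0⊕1⊕0 = 0
s4 (pos 4,5,6,7,12,13,14,15): 0⊕1⊕0⊕0⊕0⊕1⊕1⊕0 = 1
s8 (pos 8,9,10,11,12,13,14,15): 1⊕0⊕0⊕0⊕0⊕1⊕1⊕0 = 1
Syndrome s8…s1 = 1101 → error at position 13.
Flip position 13: 001010010000110 → 001010010000010
Read data bits from positions 3,5,6,7,9,10,11,12,13,14,15: 11000000010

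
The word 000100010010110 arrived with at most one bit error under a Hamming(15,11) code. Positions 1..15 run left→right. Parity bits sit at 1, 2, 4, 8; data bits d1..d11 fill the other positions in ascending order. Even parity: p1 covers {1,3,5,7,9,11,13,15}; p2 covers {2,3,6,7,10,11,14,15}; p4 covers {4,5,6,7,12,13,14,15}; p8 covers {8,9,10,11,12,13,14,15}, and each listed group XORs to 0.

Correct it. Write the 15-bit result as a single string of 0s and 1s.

000000010010110

s1 (pos 1,3,5,7,9,11,13,15): 0⊕0⊕0⊕0⊕0⊕1⊕1⊕0 = 0
s2 (pos 2,3,6,7,10,11,14,15): 0⊕0⊕0⊕0⊕0⊕1⊕1⊕0 = 0
s4 (pos 4,5,6,7,12,13,14,15): 1⊕0⊕0⊕0⊕0⊕1⊕1⊕0 = 1
s8 (pos 8,9,10,11,12,13,14,15): 1⊕0⊕0⊕1⊕0⊕1⊕1⊕0 = 0
Syndrome s8…s1 = 0100 → error at position 4.
Flip position 4: 000100010010110 → 000000010010110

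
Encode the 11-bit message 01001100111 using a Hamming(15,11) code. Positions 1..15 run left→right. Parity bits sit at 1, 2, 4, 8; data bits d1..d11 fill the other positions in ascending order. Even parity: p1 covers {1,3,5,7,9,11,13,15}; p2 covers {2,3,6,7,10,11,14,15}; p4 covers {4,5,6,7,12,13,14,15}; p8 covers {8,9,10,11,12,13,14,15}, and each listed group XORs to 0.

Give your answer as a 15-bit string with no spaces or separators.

010010011100111

Place data at non-parity positions: p1 p2 0 p4 1 0 0 p8 1 1 0 0 1 1 1
p1 (pos 1,3,5,7,9,11,13,15): XOR of data positions = 0⊕1⊕0⊕1⊕0⊕1⊕1 = 0
p2 (pos 2,3,6,7,10,11,14,15): XOR of data positions = 0⊕0⊕0⊕1⊕0⊕1⊕1 = 1
p4 (pos 4,5,6,7,12,13,14,15): XOR of data positions = 1⊕0⊕0⊕0⊕1⊕1⊕1 = 0
p8 (pos 8,9,10,11,12,13,14,15): XOR of data positions = 1⊕1⊕0⊕0⊕1⊕1⊕1 = 1
Codeword: 010010011100111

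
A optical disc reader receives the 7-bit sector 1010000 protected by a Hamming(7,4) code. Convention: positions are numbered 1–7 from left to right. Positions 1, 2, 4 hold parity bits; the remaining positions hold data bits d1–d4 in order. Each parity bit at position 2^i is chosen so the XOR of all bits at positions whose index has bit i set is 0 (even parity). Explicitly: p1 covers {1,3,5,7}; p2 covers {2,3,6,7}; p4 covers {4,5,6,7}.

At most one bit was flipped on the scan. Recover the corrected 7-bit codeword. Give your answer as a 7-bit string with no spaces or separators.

1110000

s1 (pos 1,3,5,7): 1⊕1⊕0⊕0 = 0
s2 (pos 2,3,6,7): 0⊕1⊕0⊕0 = 1
s4 (pos 4,5,6,7): 0⊕0⊕0⊕0 = 0
Syndrome s4…s1 = 010 → error at position 2.
Flip position 2: 1010000 → 1110000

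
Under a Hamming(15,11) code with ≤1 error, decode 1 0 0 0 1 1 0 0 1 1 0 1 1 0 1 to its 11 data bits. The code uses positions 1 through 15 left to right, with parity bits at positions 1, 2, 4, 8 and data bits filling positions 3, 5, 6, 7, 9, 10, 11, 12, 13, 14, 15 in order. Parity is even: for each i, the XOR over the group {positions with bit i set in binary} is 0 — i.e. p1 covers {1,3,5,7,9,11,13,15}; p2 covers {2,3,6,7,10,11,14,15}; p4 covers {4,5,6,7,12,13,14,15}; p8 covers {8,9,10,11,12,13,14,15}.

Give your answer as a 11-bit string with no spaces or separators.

s1 (pos 1,3,5,7,9,11,13,15): 1⊕0⊕1⊕0⊕1⊕0⊕1⊕1 = 1
s2 (pos 2,3,6,7,10,11,14,15): 0⊕0⊕1⊕0⊕1⊕0⊕0⊕1 = 1
s4 (pos 4,5,6,7,12,13,14,15): 0⊕1⊕1⊕0⊕1⊕1⊕0⊕1 = 1
s8 (pos 8,9,10,11,12,13,14,15): 0⊕1⊕1⊕0⊕1⊕1⊕0⊕1 = 1
Syndrome s8…s1 = 1111 → error at position 15.
Flip position 15: 100011001101101 → 100011001101100
Read data bits from positions 3,5,6,7,9,10,11,12,13,14,15: 01101101100

01101101100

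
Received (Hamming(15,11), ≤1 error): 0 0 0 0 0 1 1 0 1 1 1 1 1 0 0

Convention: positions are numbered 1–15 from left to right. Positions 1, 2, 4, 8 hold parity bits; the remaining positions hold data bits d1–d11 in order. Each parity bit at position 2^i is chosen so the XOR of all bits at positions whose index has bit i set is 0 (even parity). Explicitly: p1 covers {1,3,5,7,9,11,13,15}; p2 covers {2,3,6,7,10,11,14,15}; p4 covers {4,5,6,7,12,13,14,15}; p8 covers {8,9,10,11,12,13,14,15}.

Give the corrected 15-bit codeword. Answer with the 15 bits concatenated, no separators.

s1 (pos 1,3,5,7,9,11,13,15): 0⊕0⊕0⊕1⊕1⊕1⊕1⊕0 = 0
s2 (pos 2,3,6,7,10,11,14,15): 0⊕0⊕1⊕1⊕1⊕1⊕0⊕0 = 0
s4 (pos 4,5,6,7,12,13,14,15): 0⊕0⊕1⊕1⊕1⊕1⊕0⊕0 = 0
s8 (pos 8,9,10,11,12,13,14,15): 0⊕1⊕1⊕1⊕1⊕1⊕0⊕0 = 1
Syndrome s8…s1 = 1000 → error at position 8.
Flip position 8: 000001101111100 → 000001111111100

000001111111100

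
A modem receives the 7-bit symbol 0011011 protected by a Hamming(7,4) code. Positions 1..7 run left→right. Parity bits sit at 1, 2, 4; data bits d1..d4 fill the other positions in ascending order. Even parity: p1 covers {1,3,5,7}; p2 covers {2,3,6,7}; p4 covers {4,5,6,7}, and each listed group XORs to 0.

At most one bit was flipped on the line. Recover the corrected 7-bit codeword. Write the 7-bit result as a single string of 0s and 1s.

0011001

s1 (pos 1,3,5,7): 0⊕1⊕0⊕1 = 0
s2 (pos 2,3,6,7): 0⊕1⊕1⊕1 = 1
s4 (pos 4,5,6,7): 1⊕0⊕1⊕1 = 1
Syndrome s4…s1 = 110 → error at position 6.
Flip position 6: 0011011 → 0011001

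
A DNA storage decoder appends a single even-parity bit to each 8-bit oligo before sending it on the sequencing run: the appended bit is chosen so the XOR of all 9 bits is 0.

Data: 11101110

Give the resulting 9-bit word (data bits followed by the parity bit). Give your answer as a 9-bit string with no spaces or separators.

111011100

XOR of the 8 data bits: 1⊕1⊕1⊕0⊕1⊕1⊕1⊕0 = 0
Parity bit = 0 (so all 9 bits XOR to 0).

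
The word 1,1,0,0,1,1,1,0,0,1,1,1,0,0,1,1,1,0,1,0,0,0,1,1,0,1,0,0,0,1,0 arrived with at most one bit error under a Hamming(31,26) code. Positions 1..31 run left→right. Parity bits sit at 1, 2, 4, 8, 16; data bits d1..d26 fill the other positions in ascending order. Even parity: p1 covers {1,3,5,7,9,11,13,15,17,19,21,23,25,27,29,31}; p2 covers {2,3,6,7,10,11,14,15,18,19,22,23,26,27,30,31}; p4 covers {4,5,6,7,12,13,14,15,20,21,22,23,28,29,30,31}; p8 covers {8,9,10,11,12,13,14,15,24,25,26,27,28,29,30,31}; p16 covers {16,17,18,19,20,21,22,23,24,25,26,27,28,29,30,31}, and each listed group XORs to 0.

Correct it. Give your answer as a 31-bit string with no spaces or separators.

1100111001110011101000110101010

s1 (pos 1,3,5,7,9,11,13,15,17,19,21,23,25,27,29,31): 1⊕0⊕1⊕1⊕0⊕1⊕0⊕1⊕1⊕1⊕0⊕1⊕0⊕0⊕0⊕0 = 0
s2 (pos 2,3,6,7,10,11,14,15,18,19,22,23,26,27,30,31): 1⊕0⊕1⊕1⊕1⊕1⊕0⊕1⊕0⊕1⊕0⊕1⊕1⊕0⊕1⊕0 = 0
s4 (pos 4,5,6,7,12,13,14,15,20,21,22,23,28,29,30,31): 0⊕1⊕1⊕1⊕1⊕0⊕0⊕1⊕0⊕0⊕0⊕1⊕0⊕0⊕1⊕0 = 1
s8 (pos 8,9,10,11,12,13,14,15,24,25,26,27,28,29,30,31): 0⊕0⊕1⊕1⊕1⊕0⊕0⊕1⊕1⊕0⊕1⊕0⊕0⊕0⊕1⊕0 = 1
s16 (pos 16,17,18,19,20,21,22,23,24,25,26,27,28,29,30,31): 1⊕1⊕0⊕1⊕0⊕0⊕0⊕1⊕1⊕0⊕1⊕0⊕0⊕0⊕1⊕0 = 1
Syndrome s16…s1 = 11100 → error at position 28.
Flip position 28: 1100111001110011101000110100010 → 1100111001110011101000110101010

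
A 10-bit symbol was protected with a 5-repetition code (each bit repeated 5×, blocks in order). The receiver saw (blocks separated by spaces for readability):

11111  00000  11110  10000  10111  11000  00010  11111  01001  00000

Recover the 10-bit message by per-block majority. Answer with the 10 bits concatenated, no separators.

1010100100

Block 1 (11111): 5 ones → 1
Block 2 (00000): 0 ones → 0
Block 3 (11110): 4 ones → 1
Block 4 (10000): 1 one → 0
Block 5 (10111): 4 ones → 1
Block 6 (11000): 2 ones → 0
Block 7 (00010): 1 one → 0
Block 8 (11111): 5 ones → 1
Block 9 (01001): 2 ones → 0
Block 10 (00000): 0 ones → 0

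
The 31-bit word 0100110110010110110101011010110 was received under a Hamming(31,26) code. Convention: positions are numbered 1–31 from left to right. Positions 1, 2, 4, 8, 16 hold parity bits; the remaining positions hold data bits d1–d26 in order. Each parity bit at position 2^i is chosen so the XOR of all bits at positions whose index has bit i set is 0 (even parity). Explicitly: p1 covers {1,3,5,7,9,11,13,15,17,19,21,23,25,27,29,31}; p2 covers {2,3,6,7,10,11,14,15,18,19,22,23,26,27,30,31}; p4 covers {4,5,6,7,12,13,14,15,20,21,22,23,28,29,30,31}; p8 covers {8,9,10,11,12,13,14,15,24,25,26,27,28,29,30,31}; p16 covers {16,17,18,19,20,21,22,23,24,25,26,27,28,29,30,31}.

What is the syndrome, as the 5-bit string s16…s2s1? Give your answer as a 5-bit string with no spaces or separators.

10101

s1 (pos 1,3,5,7,9,11,13,15,17,19,21,23,25,27,29,31): 0⊕0⊕1⊕0⊕1⊕0⊕0⊕1⊕1⊕0⊕0⊕0⊕1⊕1⊕1⊕0 = 1
s2 (pos 2,3,6,7,10,11,14,15,18,19,22,23,26,27,30,31): 1⊕0⊕1⊕0⊕0⊕0⊕1⊕1⊕1⊕0⊕1⊕0⊕0⊕1⊕1⊕0 = 0
s4 (pos 4,5,6,7,12,13,14,15,20,21,22,23,28,29,30,31): 0⊕1⊕1⊕0⊕1⊕0⊕1⊕1⊕1⊕0⊕1⊕0⊕0⊕1⊕1⊕0 = 1
s8 (pos 8,9,10,11,12,13,14,15,24,25,26,27,28,29,30,31): 1⊕1⊕0⊕0⊕1⊕0⊕1⊕1⊕1⊕1⊕0⊕1⊕0⊕1⊕1⊕0 = 0
s16 (pos 16,17,18,19,20,21,22,23,24,25,26,27,28,29,30,31): 0⊕1⊕1⊕0⊕1⊕0⊕1⊕0⊕1⊕1⊕0⊕1⊕0⊕1⊕1⊕0 = 1
Syndrome s16…s1 = 10101 → error at position 21.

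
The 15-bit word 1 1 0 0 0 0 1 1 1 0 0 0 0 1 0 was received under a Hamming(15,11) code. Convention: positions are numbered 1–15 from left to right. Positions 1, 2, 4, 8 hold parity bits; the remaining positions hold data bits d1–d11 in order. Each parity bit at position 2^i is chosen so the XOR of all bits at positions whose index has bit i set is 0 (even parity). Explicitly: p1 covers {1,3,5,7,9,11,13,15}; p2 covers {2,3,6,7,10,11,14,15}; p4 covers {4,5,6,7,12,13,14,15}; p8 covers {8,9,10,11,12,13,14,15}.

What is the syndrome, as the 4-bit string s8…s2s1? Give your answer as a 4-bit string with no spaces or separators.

1011

s1 (pos 1,3,5,7,9,11,13,15): 1⊕0⊕0⊕1⊕1⊕0⊕0⊕0 = 1
s2 (pos 2,3,6,7,10,11,14,15): 1⊕0⊕0⊕1⊕0⊕0⊕1⊕0 = 1
s4 (pos 4,5,6,7,12,13,14,15): 0⊕0⊕0⊕1⊕0⊕0⊕1⊕0 = 0
s8 (pos 8,9,10,11,12,13,14,15): 1⊕1⊕0⊕0⊕0⊕0⊕1⊕0 = 1
Syndrome s8…s1 = 1011 → error at position 11.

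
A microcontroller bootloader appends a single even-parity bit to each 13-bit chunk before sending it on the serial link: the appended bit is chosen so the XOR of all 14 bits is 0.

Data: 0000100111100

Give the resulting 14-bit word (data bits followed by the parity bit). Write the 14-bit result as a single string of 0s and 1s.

00001001111001

XOR of the 13 data bits: 0⊕0⊕0⊕0⊕1⊕0⊕0⊕1⊕1⊕1⊕1⊕0⊕0 = 1
Parity bit = 1 (so all 14 bits XOR to 0).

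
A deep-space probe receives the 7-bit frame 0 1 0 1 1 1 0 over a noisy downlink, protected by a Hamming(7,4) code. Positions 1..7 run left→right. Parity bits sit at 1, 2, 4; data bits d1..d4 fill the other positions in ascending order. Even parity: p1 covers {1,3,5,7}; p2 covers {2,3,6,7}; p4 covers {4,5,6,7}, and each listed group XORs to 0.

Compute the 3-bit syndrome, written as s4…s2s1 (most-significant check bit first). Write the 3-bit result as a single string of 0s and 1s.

s1 (pos 1,3,5,7): 0⊕0⊕1⊕0 = 1
s2 (pos 2,3,6,7): 1⊕0⊕1⊕0 = 0
s4 (pos 4,5,6,7): 1⊕1⊕1⊕0 = 1
Syndrome s4…s1 = 101 → error at position 5.

101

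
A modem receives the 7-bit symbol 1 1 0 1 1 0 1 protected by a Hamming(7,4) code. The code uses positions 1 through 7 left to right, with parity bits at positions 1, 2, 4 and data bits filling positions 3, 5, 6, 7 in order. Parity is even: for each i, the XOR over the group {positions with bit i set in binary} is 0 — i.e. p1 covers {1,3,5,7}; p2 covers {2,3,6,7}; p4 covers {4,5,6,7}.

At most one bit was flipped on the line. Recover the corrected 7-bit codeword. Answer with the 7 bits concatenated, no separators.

s1 (pos 1,3,5,7): 1⊕0⊕1⊕1 = 1
s2 (pos 2,3,6,7): 1⊕0⊕0⊕1 = 0
s4 (pos 4,5,6,7): 1⊕1⊕0⊕1 = 1
Syndrome s4…s1 = 101 → error at position 5.
Flip position 5: 1101101 → 1101001

1101001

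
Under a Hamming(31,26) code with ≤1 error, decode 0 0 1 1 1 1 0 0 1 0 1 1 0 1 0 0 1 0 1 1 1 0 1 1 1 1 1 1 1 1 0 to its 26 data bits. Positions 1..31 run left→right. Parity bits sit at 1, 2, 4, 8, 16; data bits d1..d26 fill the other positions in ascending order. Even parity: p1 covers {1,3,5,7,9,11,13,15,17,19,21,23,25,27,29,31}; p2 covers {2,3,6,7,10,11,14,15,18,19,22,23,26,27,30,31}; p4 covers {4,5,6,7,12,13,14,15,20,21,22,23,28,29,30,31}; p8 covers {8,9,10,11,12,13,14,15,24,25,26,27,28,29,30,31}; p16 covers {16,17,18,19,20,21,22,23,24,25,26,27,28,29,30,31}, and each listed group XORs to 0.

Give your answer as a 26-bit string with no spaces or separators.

s1 (pos 1,3,5,7,9,11,13,15,17,19,21,23,25,27,29,31): 0⊕1⊕1⊕0⊕1⊕1⊕0⊕0⊕1⊕1⊕1⊕1⊕1⊕1⊕1⊕0 = 1
s2 (pos 2,3,6,7,10,11,14,15,18,19,22,23,26,27,30,31): 0⊕1⊕1⊕0⊕0⊕1⊕1⊕0⊕0⊕1⊕0⊕1⊕1⊕1⊕1⊕0 = 1
s4 (pos 4,5,6,7,12,13,14,15,20,21,22,23,28,29,30,31): 1⊕1⊕1⊕0⊕1⊕0⊕1⊕0⊕1⊕1⊕0⊕1⊕1⊕1⊕1⊕0 = 1
s8 (pos 8,9,10,11,12,13,14,15,24,25,26,27,28,29,30,31): 0⊕1⊕0⊕1⊕1⊕0⊕1⊕0⊕1⊕1⊕1⊕1⊕1⊕1⊕1⊕0 = 1
s16 (pos 16,17,18,19,20,21,22,23,24,25,26,27,28,29,30,31): 0⊕1⊕0⊕1⊕1⊕1⊕0⊕1⊕1⊕1⊕1⊕1⊕1⊕1⊕1⊕0 = 0
Syndrome s16…s1 = 01111 → error at position 15.
Flip position 15: 0011110010110100101110111111110 → 0011110010110110101110111111110
Read data bits from positions 3,5,6,7,9,10,11,12,13,14,15,17,18,19,20,21,22,23,24,25,26,27,28,29,30,31: 11101011011101110111111110

11101011011101110111111110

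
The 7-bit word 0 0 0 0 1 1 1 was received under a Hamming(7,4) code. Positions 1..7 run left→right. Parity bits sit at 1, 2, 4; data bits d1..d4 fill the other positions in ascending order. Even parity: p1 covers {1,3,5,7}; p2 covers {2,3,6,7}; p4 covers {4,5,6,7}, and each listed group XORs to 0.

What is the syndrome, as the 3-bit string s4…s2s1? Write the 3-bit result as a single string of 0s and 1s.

100

s1 (pos 1,3,5,7): 0⊕0⊕1⊕1 = 0
s2 (pos 2,3,6,7): 0⊕0⊕1⊕1 = 0
s4 (pos 4,5,6,7): 0⊕1⊕1⊕1 = 1
Syndrome s4…s1 = 100 → error at position 4.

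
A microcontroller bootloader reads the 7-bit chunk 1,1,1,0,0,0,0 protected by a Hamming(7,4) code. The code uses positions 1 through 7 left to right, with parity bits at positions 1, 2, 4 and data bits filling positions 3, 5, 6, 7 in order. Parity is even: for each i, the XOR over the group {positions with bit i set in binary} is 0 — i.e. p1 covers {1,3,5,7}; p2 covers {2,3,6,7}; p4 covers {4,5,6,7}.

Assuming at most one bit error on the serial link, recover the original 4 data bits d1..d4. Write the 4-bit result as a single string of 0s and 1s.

1000

s1 (pos 1,3,5,7): 1⊕1⊕0⊕0 = 0
s2 (pos 2,3,6,7): 1⊕1⊕0⊕0 = 0
s4 (pos 4,5,6,7): 0⊕0⊕0⊕0 = 0
Syndrome s4…s1 = 000 → no error.
Read data bits from positions 3,5,6,7: 1000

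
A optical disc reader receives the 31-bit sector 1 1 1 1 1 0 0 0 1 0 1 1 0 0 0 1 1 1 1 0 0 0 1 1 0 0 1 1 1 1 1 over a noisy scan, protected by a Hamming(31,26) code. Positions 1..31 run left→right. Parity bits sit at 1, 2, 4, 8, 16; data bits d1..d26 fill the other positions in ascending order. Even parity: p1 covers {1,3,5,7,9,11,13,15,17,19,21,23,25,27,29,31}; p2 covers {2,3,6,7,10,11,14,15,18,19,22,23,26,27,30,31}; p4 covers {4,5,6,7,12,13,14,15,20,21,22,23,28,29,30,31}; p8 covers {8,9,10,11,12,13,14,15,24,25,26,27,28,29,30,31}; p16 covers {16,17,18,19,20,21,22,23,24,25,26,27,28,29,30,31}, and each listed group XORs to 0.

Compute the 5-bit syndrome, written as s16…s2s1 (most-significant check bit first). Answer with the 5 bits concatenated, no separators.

11011

s1 (pos 1,3,5,7,9,11,13,15,17,19,21,23,25,27,29,31): 1⊕1⊕1⊕0⊕1⊕1⊕0⊕0⊕1⊕1⊕0⊕1⊕0⊕1⊕1⊕1 = 1
s2 (pos 2,3,6,7,10,11,14,15,18,19,22,23,26,27,30,31): 1⊕1⊕0⊕0⊕0⊕1⊕0⊕0⊕1⊕1⊕0⊕1⊕0⊕1⊕1⊕1 = 1
s4 (pos 4,5,6,7,12,13,14,15,20,21,22,23,28,29,30,31): 1⊕1⊕0⊕0⊕1⊕0⊕0⊕0⊕0⊕0⊕0⊕1⊕1⊕1⊕1⊕1 = 0
s8 (pos 8,9,10,11,12,13,14,15,24,25,26,27,28,29,30,31): 0⊕1⊕0⊕1⊕1⊕0⊕0⊕0⊕1⊕0⊕0⊕1⊕1⊕1⊕1⊕1 = 1
s16 (pos 16,17,18,19,20,21,22,23,24,25,26,27,28,29,30,31): 1⊕1⊕1⊕1⊕0⊕0⊕0⊕1⊕1⊕0⊕0⊕1⊕1⊕1⊕1⊕1 = 1
Syndrome s16…s1 = 11011 → error at position 27.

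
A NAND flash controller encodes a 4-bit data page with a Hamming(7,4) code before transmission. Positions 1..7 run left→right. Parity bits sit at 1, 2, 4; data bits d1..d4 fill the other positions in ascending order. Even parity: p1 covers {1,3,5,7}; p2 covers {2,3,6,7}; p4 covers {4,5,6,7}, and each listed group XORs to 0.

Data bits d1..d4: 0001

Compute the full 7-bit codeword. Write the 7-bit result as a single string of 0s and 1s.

Place data at non-parity positions: p1 p2 0 p4 0 0 1
p1 (pos 1,3,5,7): XOR of data positions = 0⊕0⊕1 = 1
p2 (pos 2,3,6,7): XOR of data positions = 0⊕0⊕1 = 1
p4 (pos 4,5,6,7): XOR of data positions = 0⊕0⊕1 = 1
Codeword: 1101001

1101001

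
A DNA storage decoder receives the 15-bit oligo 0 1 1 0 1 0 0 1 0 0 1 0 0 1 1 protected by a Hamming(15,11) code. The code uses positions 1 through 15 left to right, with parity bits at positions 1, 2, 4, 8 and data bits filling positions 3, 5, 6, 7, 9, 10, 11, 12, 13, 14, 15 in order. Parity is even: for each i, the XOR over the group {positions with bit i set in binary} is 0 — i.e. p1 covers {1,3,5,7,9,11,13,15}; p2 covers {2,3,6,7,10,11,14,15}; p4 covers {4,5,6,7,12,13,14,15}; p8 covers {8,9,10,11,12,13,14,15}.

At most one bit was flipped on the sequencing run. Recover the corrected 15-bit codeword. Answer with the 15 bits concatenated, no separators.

s1 (pos 1,3,5,7,9,11,13,15): 0⊕1⊕1⊕0⊕0⊕1⊕0⊕1 = 0
s2 (pos 2,3,6,7,10,11,14,15): 1⊕1⊕0⊕0⊕0⊕1⊕1⊕1 = 1
s4 (pos 4,5,6,7,12,13,14,15): 0⊕1⊕0⊕0⊕0⊕0⊕1⊕1 = 1
s8 (pos 8,9,10,11,12,13,14,15): 1⊕0⊕0⊕1⊕0⊕0⊕1⊕1 = 0
Syndrome s8…s1 = 0110 → error at position 6.
Flip position 6: 011010010010011 → 011011010010011

011011010010011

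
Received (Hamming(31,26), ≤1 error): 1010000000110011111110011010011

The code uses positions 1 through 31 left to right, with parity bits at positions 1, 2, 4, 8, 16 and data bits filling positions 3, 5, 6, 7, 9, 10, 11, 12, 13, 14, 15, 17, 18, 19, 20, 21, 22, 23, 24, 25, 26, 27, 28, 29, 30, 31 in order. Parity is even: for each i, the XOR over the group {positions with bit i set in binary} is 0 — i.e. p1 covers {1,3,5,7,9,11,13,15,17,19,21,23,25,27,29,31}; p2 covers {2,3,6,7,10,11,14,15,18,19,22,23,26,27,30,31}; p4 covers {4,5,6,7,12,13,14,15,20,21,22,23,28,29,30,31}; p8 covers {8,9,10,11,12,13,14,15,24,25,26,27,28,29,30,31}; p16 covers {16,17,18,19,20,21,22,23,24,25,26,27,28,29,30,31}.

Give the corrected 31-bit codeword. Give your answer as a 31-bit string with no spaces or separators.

s1 (pos 1,3,5,7,9,11,13,15,17,19,21,23,25,27,29,31): 1⊕1⊕0⊕0⊕0⊕1⊕0⊕1⊕1⊕1⊕1⊕0⊕1⊕1⊕0⊕1 = 0
s2 (pos 2,3,6,7,10,11,14,15,18,19,22,23,26,27,30,31): 0⊕1⊕0⊕0⊕0⊕1⊕0⊕1⊕1⊕1⊕0⊕0⊕0⊕1⊕1⊕1 = 0
s4 (pos 4,5,6,7,12,13,14,15,20,21,22,23,28,29,30,31): 0⊕0⊕0⊕0⊕1⊕0⊕0⊕1⊕1⊕1⊕0⊕0⊕0⊕0⊕1⊕1 = 0
s8 (pos 8,9,10,11,12,13,14,15,24,25,26,27,28,29,30,31): 0⊕0⊕0⊕1⊕1⊕0⊕0⊕1⊕1⊕1⊕0⊕1⊕0⊕0⊕1⊕1 = 0
s16 (pos 16,17,18,19,20,21,22,23,24,25,26,27,28,29,30,31): 1⊕1⊕1⊕1⊕1⊕1⊕0⊕0⊕1⊕1⊕0⊕1⊕0⊕0⊕1⊕1 = 1
Syndrome s16…s1 = 10000 → error at position 16.
Flip position 16: 1010000000110011111110011010011 → 1010000000110010111110011010011

1010000000110010111110011010011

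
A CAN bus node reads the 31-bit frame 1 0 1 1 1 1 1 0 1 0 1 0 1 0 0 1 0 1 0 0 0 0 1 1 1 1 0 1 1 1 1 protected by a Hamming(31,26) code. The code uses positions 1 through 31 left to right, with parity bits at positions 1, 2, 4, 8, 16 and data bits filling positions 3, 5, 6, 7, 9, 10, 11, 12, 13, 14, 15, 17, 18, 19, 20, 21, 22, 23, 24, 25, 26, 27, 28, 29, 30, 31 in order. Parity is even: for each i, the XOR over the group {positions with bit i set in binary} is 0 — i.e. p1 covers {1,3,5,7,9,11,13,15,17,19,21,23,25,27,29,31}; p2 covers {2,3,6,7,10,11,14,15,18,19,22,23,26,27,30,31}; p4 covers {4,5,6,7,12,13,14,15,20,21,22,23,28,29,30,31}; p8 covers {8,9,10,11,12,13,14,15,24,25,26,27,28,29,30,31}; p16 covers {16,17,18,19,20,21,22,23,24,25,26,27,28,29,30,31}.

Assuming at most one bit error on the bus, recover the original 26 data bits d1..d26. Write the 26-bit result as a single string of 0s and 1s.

s1 (pos 1,3,5,7,9,11,13,15,17,19,21,23,25,27,29,31): 1⊕1⊕1⊕1⊕1⊕1⊕1⊕0⊕0⊕0⊕0⊕1⊕1⊕0⊕1⊕1 = 1
s2 (pos 2,3,6,7,10,11,14,15,18,19,22,23,26,27,30,31): 0⊕1⊕1⊕1⊕0⊕1⊕0⊕0⊕1⊕0⊕0⊕1⊕1⊕0⊕1⊕1 = 1
s4 (pos 4,5,6,7,12,13,14,15,20,21,22,23,28,29,30,31): 1⊕1⊕1⊕1⊕0⊕1⊕0⊕0⊕0⊕0⊕0⊕1⊕1⊕1⊕1⊕1 = 0
s8 (pos 8,9,10,11,12,13,14,15,24,25,26,27,28,29,30,31): 0⊕1⊕0⊕1⊕0⊕1⊕0⊕0⊕1⊕1⊕1⊕0⊕1⊕1⊕1⊕1 = 0
s16 (pos 16,17,18,19,20,21,22,23,24,25,26,27,28,29,30,31): 1⊕0⊕1⊕0⊕0⊕0⊕0⊕1⊕1⊕1⊕1⊕0⊕1⊕1⊕1⊕1 = 0
Syndrome s16…s1 = 00011 → error at position 3.
Flip position 3: 1011111010101001010000111101111 → 1001111010101001010000111101111
Read data bits from positions 3,5,6,7,9,10,11,12,13,14,15,17,18,19,20,21,22,23,24,25,26,27,28,29,30,31: 01111010100010000111101111

01111010100010000111101111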